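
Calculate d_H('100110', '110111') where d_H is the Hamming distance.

Differing positions: 2, 6. Hamming distance = 2.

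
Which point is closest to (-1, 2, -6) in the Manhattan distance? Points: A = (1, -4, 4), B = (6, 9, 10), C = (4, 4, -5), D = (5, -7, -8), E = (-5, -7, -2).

Distances: d(A) = 18, d(B) = 30, d(C) = 8, d(D) = 17, d(E) = 17. Nearest: C = (4, 4, -5) with distance 8.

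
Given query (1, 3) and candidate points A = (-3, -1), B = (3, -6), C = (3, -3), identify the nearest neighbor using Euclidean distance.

Distances: d(A) ≈ 5.6569, d(B) ≈ 9.2195, d(C) ≈ 6.3246. Nearest: A = (-3, -1) with distance 5.6569.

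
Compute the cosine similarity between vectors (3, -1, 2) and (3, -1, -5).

With u = (3, -1, 2), v = (3, -1, -5):
u·v = 3·3 + (-1)·(-1) + 2·(-5) = 9 + 1 + (-10) = 0.
|u| = √(3² + (-1)² + 2²) = √14, |v| = √(3² + (-1)² + (-5)²) = √35, so |u||v| = √(14·35) = √490.
cos θ = (u·v)/(|u||v|) = 0/√490 = 0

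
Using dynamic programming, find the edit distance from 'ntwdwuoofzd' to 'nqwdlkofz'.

Let D[i][j] be the edit distance between the first i characters of 'ntwdwuoofzd' and the first j characters of 'nqwdlkofz', with D[i][0] = i, D[0][j] = j, and D[i][j] = D[i-1][j-1] if the characters match, else 1 + min(D[i-1][j], D[i][j-1], D[i-1][j-1]). Filling the table (rows: prefixes of 'ntwdwuoofzd', columns: prefixes of 'nqwdlkofz'):
     ε  n  q  w  d  l  k  o  f  z
  ε  0  1  2  3  4  5  6  7  8  9
  n  1  0  1  2  3  4  5  6  7  8
  t  2  1  1  2  3  4  5  6  7  8
  w  3  2  2  1  2  3  4  5  6  7
  d  4  3  3  2  1  2  3  4  5  6
  w  5  4  4  3  2  2  3  4  5  6
  u  6  5  5  4  3  3  3  4  5  6
  o  7  6  6  5  4  4  4  3  4  5
  o  8  7  7  6  5  5  5  4  4  5
  f  9  8  8  7  6  6  6  5  4  5
  z 10  9  9  8  7  7  7  6  5  4
  d 11 10 10  9  8  8  8  7  6  5
The bottom-right entry gives D[11][9] = 5, so no sequence of fewer than 5 edits works. Backtracking through the table gives one optimal edit sequence (5 edits):
  ntwdwuoofzd → nqwdwuoofzd (sub t→q @2)
  nqwdwuoofzd → nqwduoofzd (del w @5)
  nqwduoofzd → nqwdloofzd (sub u→l @5)
  nqwdloofzd → nqwdlkofzd (sub o→k @6)
  nqwdlkofzd → nqwdlkofz (del d @10)
Edit distance = 5.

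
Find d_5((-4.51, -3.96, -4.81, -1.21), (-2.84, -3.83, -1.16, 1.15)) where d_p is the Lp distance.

(Σ|x_i - y_i|^5)^(1/5) = (|-4.51 - (-2.84)|^5 + |-3.96 - (-3.83)|^5 + |-4.81 - (-1.16)|^5 + |-1.21 - 1.15|^5)^(1/5)
= (1.67^5 + 0.13^5 + 3.65^5 + 2.36^5)^(1/5) ≈ (12.9892 + 0 + 647.8349 + 73.2082)^(1/5) = (734.0323)^(1/5) ≈ 3.7423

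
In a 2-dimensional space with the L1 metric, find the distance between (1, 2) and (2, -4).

Σ|x_i - y_i| = |1 - 2| + |2 - (-4)| = 1 + 6 = 7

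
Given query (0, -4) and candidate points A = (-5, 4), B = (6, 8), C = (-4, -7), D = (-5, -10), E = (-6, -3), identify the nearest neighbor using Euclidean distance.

Distances: d(A) ≈ 9.434, d(B) ≈ 13.4164, d(C) = 5, d(D) ≈ 7.8102, d(E) ≈ 6.0828. Nearest: C = (-4, -7) with distance 5.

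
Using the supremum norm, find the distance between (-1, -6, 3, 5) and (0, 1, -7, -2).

max(|x_i - y_i|) = max(|-1 - 0|, |-6 - 1|, |3 - (-7)|, |5 - (-2)|) = max(1, 7, 10, 7) = 10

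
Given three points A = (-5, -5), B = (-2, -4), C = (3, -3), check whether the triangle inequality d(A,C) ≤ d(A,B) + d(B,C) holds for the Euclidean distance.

d(A,B) = √(3² + 1²) = √10 ≈ 3.1623, d(B,C) = √(5² + 1²) = √26 ≈ 5.099, d(A,C) = √(8² + 2²) = √68 ≈ 8.2462.
d(A,C) ≈ 8.2462 ≤ 3.1623 + 5.099 = 8.2613. Triangle inequality is satisfied.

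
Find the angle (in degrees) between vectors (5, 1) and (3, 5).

With u = (5, 1), v = (3, 5):
u·v = 5·3 + 1·5 = 15 + 5 = 20.
|u| = √(5² + 1²) = √26, |v| = √(3² + 5²) = √34, so |u||v| = √(26·34) = √884.
cos θ = (u·v)/(|u||v|) = 20/√884 ≈ 0.672673
θ = arccos(0.672673) ≈ 47.73°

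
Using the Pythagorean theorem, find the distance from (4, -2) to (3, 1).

√(Σ(x_i - y_i)²) = √((4 - 3)² + (-2 - 1)²)
= √(1² + (-3)²) = √(1 + 9) = √10 ≈ 3.1623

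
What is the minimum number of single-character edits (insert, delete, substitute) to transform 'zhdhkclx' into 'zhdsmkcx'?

Let D[i][j] be the edit distance between the first i characters of 'zhdhkclx' and the first j characters of 'zhdsmkcx', with D[i][0] = i, D[0][j] = j, and D[i][j] = D[i-1][j-1] if the characters match, else 1 + min(D[i-1][j], D[i][j-1], D[i-1][j-1]). Filling the table (rows: prefixes of 'zhdhkclx', columns: prefixes of 'zhdsmkcx'):
     ε  z  h  d  s  m  k  c  x
  ε  0  1  2  3  4  5  6  7  8
  z  1  0  1  2  3  4  5  6  7
  h  2  1  0  1  2  3  4  5  6
  d  3  2  1  0  1  2  3  4  5
  h  4  3  2  1  1  2  3  4  5
  k  5  4  3  2  2  2  2  3  4
  c  6  5  4  3  3  3  3  2  3
  l  7  6  5  4  4  4  4  3  3
  x  8  7  6  5  5  5  5  4  3
The bottom-right entry gives D[8][8] = 3, so no sequence of fewer than 3 edits works. Backtracking through the table gives one optimal edit sequence (3 edits):
  zhdhkclx → zhdshkclx (ins s @4)
  zhdshkclx → zhdsmkclx (sub h→m @5)
  zhdsmkclx → zhdsmkcx (del l @8)
Edit distance = 3.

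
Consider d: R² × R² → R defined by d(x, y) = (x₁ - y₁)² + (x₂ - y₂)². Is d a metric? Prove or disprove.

No. The squared Euclidean distance fails the triangle inequality. Counterexample: x = (0, 0), y = (2, 1), z = (4, 2). d(x,z) = 4² + 2² = 20, but d(x,y) + d(y,z) = (2² + 1²) + (2² + 1²) = 5 + 5 = 10. Since 20 > 10, the triangle inequality is violated. (Note: √d, the ordinary Euclidean distance, IS a metric.)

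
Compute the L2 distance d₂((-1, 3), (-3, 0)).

√(Σ(x_i - y_i)²) = √((-1 - (-3))² + (3 - 0)²)
= √(2² + 3²) = √(4 + 9) = √13 ≈ 3.6056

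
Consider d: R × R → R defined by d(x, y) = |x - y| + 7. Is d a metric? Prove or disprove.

No. d fails identity of indiscernibles (specifically d(x,x) = 0): d(6, 6) = |6 - 6| + 7 = 0 + 7 = 7 ≠ 0.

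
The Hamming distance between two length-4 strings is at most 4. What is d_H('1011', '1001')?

Differing positions: 3. Hamming distance = 1. The maximum possible Hamming distance for length-4 strings is 4, so d_H/4 = 1/4 = 0.25.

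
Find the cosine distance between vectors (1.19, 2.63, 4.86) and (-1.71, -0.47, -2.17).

With u = (1.19, 2.63, 4.86), v = (-1.71, -0.47, -2.17):
u·v = 1.19·(-1.71) + 2.63·(-0.47) + 4.86·(-2.17) = (-2.0349) + (-1.2361) + (-10.5462) = -13.8172.
|u| = √(1.19² + 2.63² + 4.86²) = √(1.4161 + 6.9169 + 23.6196) = √31.9526, |v| = √((-1.71)² + (-0.47)² + (-2.17)²) = √(2.9241 + 0.2209 + 4.7089) = √7.8539.
cos θ = (u·v)/(|u||v|) = -13.8172/(√31.9526·√7.8539) ≈ -0.8722
Cosine distance = 1 - cos θ ≈ 1 - (-0.8722) = 1.8722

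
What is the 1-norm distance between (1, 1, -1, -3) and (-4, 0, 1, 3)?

Σ|x_i - y_i| = |1 - (-4)| + |1 - 0| + |-1 - 1| + |-3 - 3| = 5 + 1 + 2 + 6 = 14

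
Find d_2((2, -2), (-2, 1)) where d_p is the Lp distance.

(Σ|x_i - y_i|^2)^(1/2) = (|2 - (-2)|^2 + |-2 - 1|^2)^(1/2)
= (4^2 + 3^2)^(1/2) = (16 + 9)^(1/2) = (25)^(1/2) = 5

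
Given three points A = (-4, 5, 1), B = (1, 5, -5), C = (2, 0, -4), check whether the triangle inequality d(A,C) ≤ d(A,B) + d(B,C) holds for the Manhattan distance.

d(A,B) = 5 + 0 + 6 = 11, d(B,C) = 1 + 5 + 1 = 7, d(A,C) = 6 + 5 + 5 = 16.
d(A,C) = 16 ≤ 11 + 7 = 18. Triangle inequality is satisfied.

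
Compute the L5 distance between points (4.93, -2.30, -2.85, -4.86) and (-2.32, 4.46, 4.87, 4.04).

(Σ|x_i - y_i|^5)^(1/5) = (|4.93 - (-2.32)|^5 + |-2.3 - 4.46|^5 + |-2.85 - 4.87|^5 + |-4.86 - 4.04|^5)^(1/5)
= (7.25^5 + 6.76^5 + 7.72^5 + 8.9^5)^(1/5) ≈ (20030.4189 + 14116.7096 + 27421.2029 + 55840.5945)^(1/5) = (117408.9259)^(1/5) ≈ 10.3262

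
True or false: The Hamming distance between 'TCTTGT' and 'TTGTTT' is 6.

Differing positions: 2, 3, 5. Hamming distance = 3, so the claim that d_H = 6 is false.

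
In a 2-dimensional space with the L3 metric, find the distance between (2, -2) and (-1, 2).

(Σ|x_i - y_i|^3)^(1/3) = (|2 - (-1)|^3 + |-2 - 2|^3)^(1/3)
= (3^3 + 4^3)^(1/3) = (27 + 64)^(1/3) = (91)^(1/3) ≈ 4.4979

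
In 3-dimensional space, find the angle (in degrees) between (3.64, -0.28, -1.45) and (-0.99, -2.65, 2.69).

With u = (3.64, -0.28, -1.45), v = (-0.99, -2.65, 2.69):
u·v = 3.64·(-0.99) + (-0.28)·(-2.65) + (-1.45)·2.69 = (-3.6036) + 0.742 + (-3.9005) = -6.7621.
|u| = √(3.64² + (-0.28)² + (-1.45)²) = √(13.2496 + 0.0784 + 2.1025) = √15.4305, |v| = √((-0.99)² + (-2.65)² + 2.69²) = √(0.9801 + 7.0225 + 7.2361) = √15.2387.
cos θ = (u·v)/(|u||v|) = -6.7621/(√15.4305·√15.2387) ≈ -0.440979
θ = arccos(-0.440979) ≈ 116.17°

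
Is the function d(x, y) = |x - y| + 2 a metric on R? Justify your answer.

No. d fails identity of indiscernibles (specifically d(x,x) = 0): d(5, 5) = |5 - 5| + 2 = 0 + 2 = 2 ≠ 0.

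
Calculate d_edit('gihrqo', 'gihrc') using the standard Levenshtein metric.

Let D[i][j] be the edit distance between the first i characters of 'gihrqo' and the first j characters of 'gihrc', with D[i][0] = i, D[0][j] = j, and D[i][j] = D[i-1][j-1] if the characters match, else 1 + min(D[i-1][j], D[i][j-1], D[i-1][j-1]). Filling the table (rows: prefixes of 'gihrqo', columns: prefixes of 'gihrc'):
     ε  g  i  h  r  c
  ε  0  1  2  3  4  5
  g  1  0  1  2  3  4
  i  2  1  0  1  2  3
  h  3  2  1  0  1  2
  r  4  3  2  1  0  1
  q  5  4  3  2  1  1
  o  6  5  4  3  2  2
The bottom-right entry gives D[6][5] = 2, so no sequence of fewer than 2 edits works. Backtracking through the table gives one optimal edit sequence (2 edits):
  gihrqo → gihro (del q @5)
  gihro → gihrc (sub o→c @5)
Edit distance = 2.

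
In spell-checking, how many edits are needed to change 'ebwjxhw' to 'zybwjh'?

Let D[i][j] be the edit distance between the first i characters of 'ebwjxhw' and the first j characters of 'zybwjh', with D[i][0] = i, D[0][j] = j, and D[i][j] = D[i-1][j-1] if the characters match, else 1 + min(D[i-1][j], D[i][j-1], D[i-1][j-1]). Filling the table (rows: prefixes of 'ebwjxhw', columns: prefixes of 'zybwjh'):
     ε  z  y  b  w  j  h
  ε  0  1  2  3  4  5  6
  e  1  1  2  3  4  5  6
  b  2  2  2  2  3  4  5
  w  3  3  3  3  2  3  4
  j  4  4  4  4  3  2  3
  x  5  5  5  5  4  3  3
  h  6  6  6  6  5  4  3
  w  7  7  7  7  6  5  4
The bottom-right entry gives D[7][6] = 4, so no sequence of fewer than 4 edits works. Backtracking through the table gives one optimal edit sequence (4 edits):
  ebwjxhw → zebwjxhw (ins z @1)
  zebwjxhw → zybwjxhw (sub e→y @2)
  zybwjxhw → zybwjhw (del x @6)
  zybwjhw → zybwjh (del w @7)
Edit distance = 4.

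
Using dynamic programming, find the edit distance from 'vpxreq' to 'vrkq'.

Let D[i][j] be the edit distance between the first i characters of 'vpxreq' and the first j characters of 'vrkq', with D[i][0] = i, D[0][j] = j, and D[i][j] = D[i-1][j-1] if the characters match, else 1 + min(D[i-1][j], D[i][j-1], D[i-1][j-1]). Filling the table (rows: prefixes of 'vpxreq', columns: prefixes of 'vrkq'):
     ε  v  r  k  q
  ε  0  1  2  3  4
  v  1  0  1  2  3
  p  2  1  1  2  3
  x  3  2  2  2  3
  r  4  3  2  3  3
  e  5  4  3  3  4
  q  6  5  4  4  3
The bottom-right entry gives D[6][4] = 3, so no sequence of fewer than 3 edits works. Backtracking through the table gives one optimal edit sequence (3 edits):
  vpxreq → vxreq (del p @2)
  vxreq → vreq (del x @2)
  vreq → vrkq (sub e→k @3)
Edit distance = 3.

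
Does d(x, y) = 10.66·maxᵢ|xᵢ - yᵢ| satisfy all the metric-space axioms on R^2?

Yes. The L∞ (Chebyshev) norm induces a metric on R^2, and multiplying a metric by a positive constant 10.66 > 0 preserves all four axioms: non-negativity (10.66·||x-y|| ≥ 0), identity (10.66·||x-y|| = 0 ⟺ ||x-y|| = 0 ⟺ x = y), symmetry (||x-y|| = ||y-x||), and the triangle inequality (10.66·||x-z|| ≤ 10.66·||x-y|| + 10.66·||y-z||). So d is a metric.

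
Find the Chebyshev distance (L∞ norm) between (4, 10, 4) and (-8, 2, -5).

max(|x_i - y_i|) = max(|4 - (-8)|, |10 - 2|, |4 - (-5)|) = max(12, 8, 9) = 12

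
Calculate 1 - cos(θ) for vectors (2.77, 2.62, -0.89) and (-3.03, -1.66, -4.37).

With u = (2.77, 2.62, -0.89), v = (-3.03, -1.66, -4.37):
u·v = 2.77·(-3.03) + 2.62·(-1.66) + (-0.89)·(-4.37) = (-8.3931) + (-4.3492) + 3.8893 = -8.853.
|u| = √(2.77² + 2.62² + (-0.89)²) = √(7.6729 + 6.8644 + 0.7921) = √15.3294, |v| = √((-3.03)² + (-1.66)² + (-4.37)²) = √(9.1809 + 2.7556 + 19.0969) = √31.0334.
cos θ = (u·v)/(|u||v|) = -8.853/(√15.3294·√31.0334) ≈ -0.4059
Cosine distance = 1 - cos θ ≈ 1 - (-0.4059) = 1.4059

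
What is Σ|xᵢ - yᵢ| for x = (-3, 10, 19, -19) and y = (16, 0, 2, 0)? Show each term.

Σ|x_i - y_i| = |-3 - 16| + |10 - 0| + |19 - 2| + |-19 - 0| = 19 + 10 + 17 + 19 = 65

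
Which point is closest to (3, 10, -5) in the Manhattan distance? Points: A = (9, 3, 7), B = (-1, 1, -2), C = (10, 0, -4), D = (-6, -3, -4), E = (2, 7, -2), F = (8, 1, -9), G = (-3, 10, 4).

Distances: d(A) = 25, d(B) = 16, d(C) = 18, d(D) = 23, d(E) = 7, d(F) = 18, d(G) = 15. Nearest: E = (2, 7, -2) with distance 7.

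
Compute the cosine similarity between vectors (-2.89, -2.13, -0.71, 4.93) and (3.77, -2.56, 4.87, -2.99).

With u = (-2.89, -2.13, -0.71, 4.93), v = (3.77, -2.56, 4.87, -2.99):
u·v = (-2.89)·3.77 + (-2.13)·(-2.56) + (-0.71)·4.87 + 4.93·(-2.99) = (-10.8953) + 5.4528 + (-3.4577) + (-14.7407) = -23.6409.
|u| = √((-2.89)² + (-2.13)² + (-0.71)² + 4.93²) = √(8.3521 + 4.5369 + 0.5041 + 24.3049) = √37.698, |v| = √(3.77² + (-2.56)² + 4.87² + (-2.99)²) = √(14.2129 + 6.5536 + 23.7169 + 8.9401) = √53.4235.
cos θ = (u·v)/(|u||v|) = -23.6409/(√37.698·√53.4235) ≈ -0.5268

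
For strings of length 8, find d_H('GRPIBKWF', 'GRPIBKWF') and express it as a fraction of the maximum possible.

Differing positions: none. Hamming distance = 0. The maximum possible Hamming distance for length-8 strings is 8, so d_H/8 = 0/8 = 0.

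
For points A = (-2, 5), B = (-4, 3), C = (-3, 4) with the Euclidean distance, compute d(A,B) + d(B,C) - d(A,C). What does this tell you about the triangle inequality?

d(A,B) = √(2² + 2²) = √8 ≈ 2.8284, d(B,C) = √(1² + 1²) = √2 ≈ 1.4142, d(A,C) = √(1² + 1²) = √2 ≈ 1.4142.
d(A,B) + d(B,C) - d(A,C) = 2.8284 + 1.4142 - 1.4142 = 4.2426 - 1.4142 = 2.8284 (to 4 decimal places). This is ≥ 0, so the triangle inequality holds for these points.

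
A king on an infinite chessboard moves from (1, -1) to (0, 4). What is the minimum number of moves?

max(|x_i - y_i|) = max(|1 - 0|, |-1 - 4|) = max(1, 5) = 5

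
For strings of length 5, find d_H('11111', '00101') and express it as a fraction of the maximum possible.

Differing positions: 1, 2, 4. Hamming distance = 3. The maximum possible Hamming distance for length-5 strings is 5, so d_H/5 = 3/5 = 0.6.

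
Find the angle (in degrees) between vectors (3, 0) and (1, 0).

With u = (3, 0), v = (1, 0):
u·v = 3·1 + 0·0 = 3 + 0 = 3.
|u| = √(3² + 0²) = √9, |v| = √(1² + 0²) = √1, so |u||v| = √(9·1) = √9 = 3.
cos θ = (u·v)/(|u||v|) = 3/3 = 1 (the vectors are parallel, pointing the same way)
θ = arccos(1) = 0°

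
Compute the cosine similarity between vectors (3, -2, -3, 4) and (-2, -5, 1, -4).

With u = (3, -2, -3, 4), v = (-2, -5, 1, -4):
u·v = 3·(-2) + (-2)·(-5) + (-3)·1 + 4·(-4) = (-6) + 10 + (-3) + (-16) = -15.
|u| = √(3² + (-2)² + (-3)² + 4²) = √38, |v| = √((-2)² + (-5)² + 1² + (-4)²) = √46, so |u||v| = √(38·46) = √1748.
cos θ = (u·v)/(|u||v|) = -15/√1748 ≈ -0.3588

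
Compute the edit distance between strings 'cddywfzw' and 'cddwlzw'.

Let D[i][j] be the edit distance between the first i characters of 'cddywfzw' and the first j characters of 'cddwlzw', with D[i][0] = i, D[0][j] = j, and D[i][j] = D[i-1][j-1] if the characters match, else 1 + min(D[i-1][j], D[i][j-1], D[i-1][j-1]). Filling the table (rows: prefixes of 'cddywfzw', columns: prefixes of 'cddwlzw'):
     ε  c  d  d  w  l  z  w
  ε  0  1  2  3  4  5  6  7
  c  1  0  1  2  3  4  5  6
  d  2  1  0  1  2  3  4  5
  d  3  2  1  0  1  2  3  4
  y  4  3  2  1  1  2  3  4
  w  5  4  3  2  1  2  3  3
  f  6  5  4  3  2  2  3  4
  z  7  6  5  4  3  3  2  3
  w  8  7  6  5  4  4  3  2
The bottom-right entry gives D[8][7] = 2, so no sequence of fewer than 2 edits works. Backtracking through the table gives one optimal edit sequence (2 edits):
  cddywfzw → cddwfzw (del y @4)
  cddwfzw → cddwlzw (sub f→l @5)
Edit distance = 2.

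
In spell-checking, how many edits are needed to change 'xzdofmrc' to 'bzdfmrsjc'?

Let D[i][j] be the edit distance between the first i characters of 'xzdofmrc' and the first j characters of 'bzdfmrsjc', with D[i][0] = i, D[0][j] = j, and D[i][j] = D[i-1][j-1] if the characters match, else 1 + min(D[i-1][j], D[i][j-1], D[i-1][j-1]). Filling the table (rows: prefixes of 'xzdofmrc', columns: prefixes of 'bzdfmrsjc'):
     ε  b  z  d  f  m  r  s  j  c
  ε  0  1  2  3  4  5  6  7  8  9
  x  1  1  2  3  4  5  6  7  8  9
  z  2  2  1  2  3  4  5  6  7  8
  d  3  3  2  1  2  3  4  5  6  7
  o  4  4  3  2  2  3  4  5  6  7
  f  5  5  4  3  2  3  4  5  6  7
  m  6  6  5  4  3  2  3  4  5  6
  r  7  7  6  5  4  3  2  3  4  5
  c  8  8  7  6  5  4  3  3  4  4
The bottom-right entry gives D[8][9] = 4, so no sequence of fewer than 4 edits works. Backtracking through the table gives one optimal edit sequence (4 edits):
  xzdofmrc → bzdofmrc (sub x→b @1)
  bzdofmrc → bzdfmrc (del o @4)
  bzdfmrc → bzdfmrsc (ins s @7)
  bzdfmrsc → bzdfmrsjc (ins j @8)
Edit distance = 4.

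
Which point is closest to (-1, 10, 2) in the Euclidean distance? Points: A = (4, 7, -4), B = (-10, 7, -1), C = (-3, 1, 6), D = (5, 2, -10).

Distances: d(A) ≈ 8.3666, d(B) ≈ 9.9499, d(C) ≈ 10.0499, d(D) ≈ 15.6205. Nearest: A = (4, 7, -4) with distance 8.3666.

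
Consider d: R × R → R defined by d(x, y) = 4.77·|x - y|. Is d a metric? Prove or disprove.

Yes. Since |x - y| is a metric on R and 4.77 > 0, the positive scalar multiple 4.77·|x - y| is also a metric: scaling by a positive constant preserves non-negativity, identity (d=0 ⟺ |x-y|=0 ⟺ x=y), symmetry, and the triangle inequality.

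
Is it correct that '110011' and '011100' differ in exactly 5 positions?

Differing positions: 1, 3, 4, 5, 6. Hamming distance = 5, so the claim is true.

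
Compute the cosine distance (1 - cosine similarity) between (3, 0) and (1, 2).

With u = (3, 0), v = (1, 2):
u·v = 3·1 + 0·2 = 3 + 0 = 3.
|u| = √(3² + 0²) = √9, |v| = √(1² + 2²) = √5, so |u||v| = √(9·5) = √45.
cos θ = (u·v)/(|u||v|) = 3/√45 ≈ 0.4472
Cosine distance = 1 - cos θ ≈ 1 - 0.4472 = 0.5528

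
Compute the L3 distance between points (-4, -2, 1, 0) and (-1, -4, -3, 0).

(Σ|x_i - y_i|^3)^(1/3) = (|-4 - (-1)|^3 + |-2 - (-4)|^3 + |1 - (-3)|^3 + |0 - 0|^3)^(1/3)
= (3^3 + 2^3 + 4^3 + 0^3)^(1/3) = (27 + 8 + 64 + 0)^(1/3) = (99)^(1/3) ≈ 4.6261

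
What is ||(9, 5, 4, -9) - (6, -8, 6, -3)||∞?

max(|x_i - y_i|) = max(|9 - 6|, |5 - (-8)|, |4 - 6|, |-9 - (-3)|) = max(3, 13, 2, 6) = 13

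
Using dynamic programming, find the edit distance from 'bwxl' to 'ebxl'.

Let D[i][j] be the edit distance between the first i characters of 'bwxl' and the first j characters of 'ebxl', with D[i][0] = i, D[0][j] = j, and D[i][j] = D[i-1][j-1] if the characters match, else 1 + min(D[i-1][j], D[i][j-1], D[i-1][j-1]). Filling the table (rows: prefixes of 'bwxl', columns: prefixes of 'ebxl'):
     ε  e  b  x  l
  ε  0  1  2  3  4
  b  1  1  1  2  3
  w  2  2  2  2  3
  x  3  3  3  2  3
  l  4  4  4  3  2
The bottom-right entry gives D[4][4] = 2, so no sequence of fewer than 2 edits works. Backtracking through the table gives one optimal edit sequence (2 edits):
  bwxl → ewxl (sub b→e @1)
  ewxl → ebxl (sub w→b @2)
Edit distance = 2.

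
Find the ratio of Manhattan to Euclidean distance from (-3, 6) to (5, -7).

L1 = |-3 - 5| + |6 - (-7)| = 8 + 13 = 21
L2 = √(8² + 13²) = √233 ≈ 15.2643
L1 ≥ L2 always (equality iff movement is along one axis); L1 > L2 here.
Ratio L1/L2 = 21/√233 ≈ 1.3758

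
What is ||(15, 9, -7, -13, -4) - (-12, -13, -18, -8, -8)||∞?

max(|x_i - y_i|) = max(|15 - (-12)|, |9 - (-13)|, |-7 - (-18)|, |-13 - (-8)|, |-4 - (-8)|) = max(27, 22, 11, 5, 4) = 27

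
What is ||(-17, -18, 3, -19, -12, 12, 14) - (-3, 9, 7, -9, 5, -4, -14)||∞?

max(|x_i - y_i|) = max(|-17 - (-3)|, |-18 - 9|, |3 - 7|, |-19 - (-9)|, |-12 - 5|, |12 - (-4)|, |14 - (-14)|) = max(14, 27, 4, 10, 17, 16, 28) = 28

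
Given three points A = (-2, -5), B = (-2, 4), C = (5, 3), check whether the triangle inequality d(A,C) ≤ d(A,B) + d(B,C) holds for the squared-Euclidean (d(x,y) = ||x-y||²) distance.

d(A,B) = 0² + 9² = 81, d(B,C) = 7² + 1² = 50, d(A,C) = 7² + 8² = 113.
d(A,C) = 113 ≤ 81 + 50 = 131. Triangle inequality is satisfied.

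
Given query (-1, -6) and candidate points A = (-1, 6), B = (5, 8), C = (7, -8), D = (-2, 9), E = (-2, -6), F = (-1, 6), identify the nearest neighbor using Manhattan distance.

Distances: d(A) = 12, d(B) = 20, d(C) = 10, d(D) = 16, d(E) = 1, d(F) = 12. Nearest: E = (-2, -6) with distance 1.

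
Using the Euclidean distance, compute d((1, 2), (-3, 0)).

(Σ|x_i - y_i|^2)^(1/2) = (|1 - (-3)|^2 + |2 - 0|^2)^(1/2)
= (4^2 + 2^2)^(1/2) = (16 + 4)^(1/2) = (20)^(1/2) ≈ 4.4721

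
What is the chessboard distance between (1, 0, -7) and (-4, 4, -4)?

max(|x_i - y_i|) = max(|1 - (-4)|, |0 - 4|, |-7 - (-4)|) = max(5, 4, 3) = 5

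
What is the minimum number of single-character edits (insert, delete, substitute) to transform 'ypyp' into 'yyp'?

Let D[i][j] be the edit distance between the first i characters of 'ypyp' and the first j characters of 'yyp', with D[i][0] = i, D[0][j] = j, and D[i][j] = D[i-1][j-1] if the characters match, else 1 + min(D[i-1][j], D[i][j-1], D[i-1][j-1]). Filling the table (rows: prefixes of 'ypyp', columns: prefixes of 'yyp'):
     ε  y  y  p
  ε  0  1  2  3
  y  1  0  1  2
  p  2  1  1  1
  y  3  2  1  2
  p  4  3  2  1
The bottom-right entry gives D[4][3] = 1, so no sequence of fewer than 1 edit works. Backtracking through the table gives one optimal edit sequence (1 edit):
  ypyp → yyp (del p @2)
Edit distance = 1.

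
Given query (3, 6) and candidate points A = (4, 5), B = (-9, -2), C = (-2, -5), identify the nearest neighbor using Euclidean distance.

Distances: d(A) ≈ 1.4142, d(B) ≈ 14.4222, d(C) ≈ 12.083. Nearest: A = (4, 5) with distance 1.4142.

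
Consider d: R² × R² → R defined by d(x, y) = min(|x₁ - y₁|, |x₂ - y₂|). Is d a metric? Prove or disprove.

No. d fails identity of indiscernibles: take x = (4, 0) and y = (4, 5). Then d(x,y) = min(|4 - 4|, |0 - 5|) = min(0, 5) = 0, yet x ≠ y.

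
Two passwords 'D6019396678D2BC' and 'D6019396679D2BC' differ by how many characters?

Differing positions: 11. Hamming distance = 1.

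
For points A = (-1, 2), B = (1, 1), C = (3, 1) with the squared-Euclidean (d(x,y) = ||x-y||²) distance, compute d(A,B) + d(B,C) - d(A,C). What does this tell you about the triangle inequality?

d(A,B) = 2² + 1² = 5, d(B,C) = 2² + 0² = 4, d(A,C) = 4² + 1² = 17.
d(A,B) + d(B,C) - d(A,C) = 5 + 4 - 17 = 9 - 17 = -8. This is < 0, so the triangle inequality FAILS for these points (squared-Euclidean is not a metric).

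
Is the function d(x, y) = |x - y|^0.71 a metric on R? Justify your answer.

Yes. With 0 < p = 0.71 ≤ 1, d(x,y) = |x-y|^0.71 is a metric on R. Non-negativity and symmetry are immediate; |x-y|^0.71 = 0 ⟺ |x-y| = 0 ⟺ x = y. For the triangle inequality, the function t ↦ t^0.71 is subadditive on [0,∞) when p ≤ 1, so |x-z|^0.71 ≤ (|x-y| + |y-z|)^0.71 ≤ |x-y|^0.71 + |y-z|^0.71.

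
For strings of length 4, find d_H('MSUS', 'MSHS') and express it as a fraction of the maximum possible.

Differing positions: 3. Hamming distance = 1. The maximum possible Hamming distance for length-4 strings is 4, so d_H/4 = 1/4 = 0.25.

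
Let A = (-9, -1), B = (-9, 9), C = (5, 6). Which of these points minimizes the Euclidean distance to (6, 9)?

Distances: d(A) ≈ 18.0278, d(B) = 15, d(C) ≈ 3.1623. Nearest: C = (5, 6) with distance 3.1623.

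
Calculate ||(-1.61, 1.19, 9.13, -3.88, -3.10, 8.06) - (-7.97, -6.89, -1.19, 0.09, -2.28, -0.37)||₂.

√(Σ(x_i - y_i)²) = √((-1.61 - (-7.97))² + (1.19 - (-6.89))² + (9.13 - (-1.19))² + (-3.88 - 0.09)² + (-3.1 - (-2.28))² + (8.06 - (-0.37))²)
= √(6.36² + 8.08² + 10.32² + (-3.97)² + (-0.82)² + 8.43²) = √(40.4496 + 65.2864 + 106.5024 + 15.7609 + 0.6724 + 71.0649) = √299.7366 ≈ 17.3129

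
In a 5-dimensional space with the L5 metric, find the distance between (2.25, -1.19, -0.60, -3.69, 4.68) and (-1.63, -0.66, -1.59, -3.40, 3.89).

(Σ|x_i - y_i|^5)^(1/5) = (|2.25 - (-1.63)|^5 + |-1.19 - (-0.66)|^5 + |-0.6 - (-1.59)|^5 + |-3.69 - (-3.4)|^5 + |4.68 - 3.89|^5)^(1/5)
= (3.88^5 + 0.53^5 + 0.99^5 + 0.29^5 + 0.79^5)^(1/5) ≈ (879.3436 + 0.0418 + 0.951 + 0.0021 + 0.3077)^(1/5) = (880.6462)^(1/5) ≈ 3.8811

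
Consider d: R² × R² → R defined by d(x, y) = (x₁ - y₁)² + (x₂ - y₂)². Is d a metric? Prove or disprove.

No. The squared Euclidean distance fails the triangle inequality. Counterexample: x = (0, 0), y = (2, 1), z = (4, 2). d(x,z) = 4² + 2² = 20, but d(x,y) + d(y,z) = (2² + 1²) + (2² + 1²) = 5 + 5 = 10. Since 20 > 10, the triangle inequality is violated. (Note: √d, the ordinary Euclidean distance, IS a metric.)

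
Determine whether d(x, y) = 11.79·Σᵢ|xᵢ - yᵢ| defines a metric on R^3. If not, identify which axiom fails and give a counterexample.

Yes. The L1 (Manhattan) norm induces a metric on R^3, and multiplying a metric by a positive constant 11.79 > 0 preserves all four axioms: non-negativity (11.79·||x-y|| ≥ 0), identity (11.79·||x-y|| = 0 ⟺ ||x-y|| = 0 ⟺ x = y), symmetry (||x-y|| = ||y-x||), and the triangle inequality (11.79·||x-z|| ≤ 11.79·||x-y|| + 11.79·||y-z||). So d is a metric.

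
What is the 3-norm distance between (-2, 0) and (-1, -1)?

(Σ|x_i - y_i|^3)^(1/3) = (|-2 - (-1)|^3 + |0 - (-1)|^3)^(1/3)
= (1^3 + 1^3)^(1/3) = (1 + 1)^(1/3) = (2)^(1/3) ≈ 1.2599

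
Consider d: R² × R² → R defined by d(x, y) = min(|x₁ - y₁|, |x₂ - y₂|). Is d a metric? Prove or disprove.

No. d fails identity of indiscernibles: take x = (-2, 0) and y = (-2, 8). Then d(x,y) = min(|-2 - (-2)|, |0 - 8|) = min(0, 8) = 0, yet x ≠ y.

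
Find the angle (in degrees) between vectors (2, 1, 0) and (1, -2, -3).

With u = (2, 1, 0), v = (1, -2, -3):
u·v = 2·1 + 1·(-2) + 0·(-3) = 2 + (-2) + 0 = 0.
|u| = √(2² + 1² + 0²) = √5, |v| = √(1² + (-2)² + (-3)²) = √14, so |u||v| = √(5·14) = √70.
cos θ = (u·v)/(|u||v|) = 0/√70 = 0 (the vectors are orthogonal)
θ = arccos(0) = 90°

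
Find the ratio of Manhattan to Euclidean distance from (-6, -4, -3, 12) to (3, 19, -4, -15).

L1 = |-6 - 3| + |-4 - 19| + |-3 - (-4)| + |12 - (-15)| = 9 + 23 + 1 + 27 = 60
L2 = √(9² + 23² + 1² + 27²) = √1340 ≈ 36.606
L1 ≥ L2 always (equality iff movement is along one axis); L1 > L2 here.
Ratio L1/L2 = 60/√1340 ≈ 1.6391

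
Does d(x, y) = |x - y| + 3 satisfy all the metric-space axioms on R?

No. d fails identity of indiscernibles (specifically d(x,x) = 0): d(2, 2) = |2 - 2| + 3 = 0 + 3 = 3 ≠ 0.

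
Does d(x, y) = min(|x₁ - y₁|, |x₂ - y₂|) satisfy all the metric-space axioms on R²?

No. d fails identity of indiscernibles: take x = (-2, 0) and y = (-2, 3). Then d(x,y) = min(|-2 - (-2)|, |0 - 3|) = min(0, 3) = 0, yet x ≠ y.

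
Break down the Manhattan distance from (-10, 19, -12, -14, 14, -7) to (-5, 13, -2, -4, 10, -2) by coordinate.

Σ|x_i - y_i| = |-10 - (-5)| + |19 - 13| + |-12 - (-2)| + |-14 - (-4)| + |14 - 10| + |-7 - (-2)| = 5 + 6 + 10 + 10 + 4 + 5 = 40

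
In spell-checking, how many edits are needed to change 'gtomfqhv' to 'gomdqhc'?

Let D[i][j] be the edit distance between the first i characters of 'gtomfqhv' and the first j characters of 'gomdqhc', with D[i][0] = i, D[0][j] = j, and D[i][j] = D[i-1][j-1] if the characters match, else 1 + min(D[i-1][j], D[i][j-1], D[i-1][j-1]). Filling the table (rows: prefixes of 'gtomfqhv', columns: prefixes of 'gomdqhc'):
     ε  g  o  m  d  q  h  c
  ε  0  1  2  3  4  5  6  7
  g  1  0  1  2  3  4  5  6
  t  2  1  1  2  3  4  5  6
  o  3  2  1  2  3  4  5  6
  m  4  3  2  1  2  3  4  5
  f  5  4  3  2  2  3  4  5
  q  6  5  4  3  3  2  3  4
  h  7  6  5  4  4  3  2  3
  v  8  7  6  5  5  4  3  3
The bottom-right entry gives D[8][7] = 3, so no sequence of fewer than 3 edits works. Backtracking through the table gives one optimal edit sequence (3 edits):
  gtomfqhv → gomfqhv (del t @2)
  gomfqhv → gomdqhv (sub f→d @4)
  gomdqhv → gomdqhc (sub v→c @7)
Edit distance = 3.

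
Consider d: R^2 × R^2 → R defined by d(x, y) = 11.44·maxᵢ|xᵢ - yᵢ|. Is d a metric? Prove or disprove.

Yes. The L∞ (Chebyshev) norm induces a metric on R^2, and multiplying a metric by a positive constant 11.44 > 0 preserves all four axioms: non-negativity (11.44·||x-y|| ≥ 0), identity (11.44·||x-y|| = 0 ⟺ ||x-y|| = 0 ⟺ x = y), symmetry (||x-y|| = ||y-x||), and the triangle inequality (11.44·||x-z|| ≤ 11.44·||x-y|| + 11.44·||y-z||). So d is a metric.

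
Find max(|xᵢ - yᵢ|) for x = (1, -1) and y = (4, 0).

max(|x_i - y_i|) = max(|1 - 4|, |-1 - 0|) = max(3, 1) = 3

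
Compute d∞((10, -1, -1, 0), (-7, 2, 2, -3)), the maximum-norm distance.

max(|x_i - y_i|) = max(|10 - (-7)|, |-1 - 2|, |-1 - 2|, |0 - (-3)|) = max(17, 3, 3, 3) = 17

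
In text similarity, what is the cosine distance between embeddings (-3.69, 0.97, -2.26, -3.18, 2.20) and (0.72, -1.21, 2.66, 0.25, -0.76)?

With u = (-3.69, 0.97, -2.26, -3.18, 2.20), v = (0.72, -1.21, 2.66, 0.25, -0.76):
u·v = (-3.69)·0.72 + 0.97·(-1.21) + (-2.26)·2.66 + (-3.18)·0.25 + 2.2·(-0.76) = (-2.6568) + (-1.1737) + (-6.0116) + (-0.795) + (-1.672) = -12.3091.
|u| = √((-3.69)² + 0.97² + (-2.26)² + (-3.18)² + 2.2²) = √(13.6161 + 0.9409 + 5.1076 + 10.1124 + 4.84) = √34.617, |v| = √(0.72² + (-1.21)² + 2.66² + 0.25² + (-0.76)²) = √(0.5184 + 1.4641 + 7.0756 + 0.0625 + 0.5776) = √9.6982.
cos θ = (u·v)/(|u||v|) = -12.3091/(√34.617·√9.6982) ≈ -0.6718
Cosine distance = 1 - cos θ ≈ 1 - (-0.6718) = 1.6718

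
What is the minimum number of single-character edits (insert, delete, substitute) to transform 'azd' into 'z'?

Let D[i][j] be the edit distance between the first i characters of 'azd' and the first j characters of 'z', with D[i][0] = i, D[0][j] = j, and D[i][j] = D[i-1][j-1] if the characters match, else 1 + min(D[i-1][j], D[i][j-1], D[i-1][j-1]). Filling the table (rows: prefixes of 'azd', columns: prefixes of 'z'):
     ε  z
  ε  0  1
  a  1  1
  z  2  1
  d  3  2
The bottom-right entry gives D[3][1] = 2, so no sequence of fewer than 2 edits works. Backtracking through the table gives one optimal edit sequence (2 edits):
  azd → zd (del a @1)
  zd → z (del d @2)
Edit distance = 2.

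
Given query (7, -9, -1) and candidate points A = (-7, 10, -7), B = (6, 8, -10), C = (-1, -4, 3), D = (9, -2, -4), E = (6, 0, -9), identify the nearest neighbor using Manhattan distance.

Distances: d(A) = 39, d(B) = 27, d(C) = 17, d(D) = 12, d(E) = 18. Nearest: D = (9, -2, -4) with distance 12.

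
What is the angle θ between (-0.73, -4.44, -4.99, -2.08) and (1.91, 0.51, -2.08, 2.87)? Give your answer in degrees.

With u = (-0.73, -4.44, -4.99, -2.08), v = (1.91, 0.51, -2.08, 2.87):
u·v = (-0.73)·1.91 + (-4.44)·0.51 + (-4.99)·(-2.08) + (-2.08)·2.87 = (-1.3943) + (-2.2644) + 10.3792 + (-5.9696) = 0.7509.
|u| = √((-0.73)² + (-4.44)² + (-4.99)² + (-2.08)²) = √(0.5329 + 19.7136 + 24.9001 + 4.3264) = √49.473, |v| = √(1.91² + 0.51² + (-2.08)² + 2.87²) = √(3.6481 + 0.2601 + 4.3264 + 8.2369) = √16.4715.
cos θ = (u·v)/(|u||v|) = 0.7509/(√49.473·√16.4715) ≈ 0.026305
θ = arccos(0.026305) ≈ 88.49°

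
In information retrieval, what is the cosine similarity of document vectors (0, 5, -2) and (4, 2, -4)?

With u = (0, 5, -2), v = (4, 2, -4):
u·v = 0·4 + 5·2 + (-2)·(-4) = 0 + 10 + 8 = 18.
|u| = √(0² + 5² + (-2)²) = √29, |v| = √(4² + 2² + (-4)²) = √36, so |u||v| = √(29·36) = √1044.
cos θ = (u·v)/(|u||v|) = 18/√1044 ≈ 0.5571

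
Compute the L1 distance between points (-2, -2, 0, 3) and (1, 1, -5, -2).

Σ|x_i - y_i| = |-2 - 1| + |-2 - 1| + |0 - (-5)| + |3 - (-2)| = 3 + 3 + 5 + 5 = 16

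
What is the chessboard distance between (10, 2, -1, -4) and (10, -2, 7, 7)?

max(|x_i - y_i|) = max(|10 - 10|, |2 - (-2)|, |-1 - 7|, |-4 - 7|) = max(0, 4, 8, 11) = 11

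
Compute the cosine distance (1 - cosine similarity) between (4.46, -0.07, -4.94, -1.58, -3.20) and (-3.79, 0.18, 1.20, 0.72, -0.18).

With u = (4.46, -0.07, -4.94, -1.58, -3.20), v = (-3.79, 0.18, 1.20, 0.72, -0.18):
u·v = 4.46·(-3.79) + (-0.07)·0.18 + (-4.94)·1.2 + (-1.58)·0.72 + (-3.2)·(-0.18) = (-16.9034) + (-0.0126) + (-5.928) + (-1.1376) + 0.576 = -23.4056.
|u| = √(4.46² + (-0.07)² + (-4.94)² + (-1.58)² + (-3.2)²) = √(19.8916 + 0.0049 + 24.4036 + 2.4964 + 10.24) = √57.0365, |v| = √((-3.79)² + 0.18² + 1.2² + 0.72² + (-0.18)²) = √(14.3641 + 0.0324 + 1.44 + 0.5184 + 0.0324) = √16.3873.
cos θ = (u·v)/(|u||v|) = -23.4056/(√57.0365·√16.3873) ≈ -0.7656
Cosine distance = 1 - cos θ ≈ 1 - (-0.7656) = 1.7656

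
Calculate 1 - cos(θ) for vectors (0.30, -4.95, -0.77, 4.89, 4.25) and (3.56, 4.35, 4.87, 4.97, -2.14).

With u = (0.30, -4.95, -0.77, 4.89, 4.25), v = (3.56, 4.35, 4.87, 4.97, -2.14):
u·v = 0.3·3.56 + (-4.95)·4.35 + (-0.77)·4.87 + 4.89·4.97 + 4.25·(-2.14) = 1.068 + (-21.5325) + (-3.7499) + 24.3033 + (-9.095) = -9.0061.
|u| = √(0.3² + (-4.95)² + (-0.77)² + 4.89² + 4.25²) = √(0.09 + 24.5025 + 0.5929 + 23.9121 + 18.0625) = √67.16, |v| = √(3.56² + 4.35² + 4.87² + 4.97² + (-2.14)²) = √(12.6736 + 18.9225 + 23.7169 + 24.7009 + 4.5796) = √84.5935.
cos θ = (u·v)/(|u||v|) = -9.0061/(√67.16·√84.5935) ≈ -0.1195
Cosine distance = 1 - cos θ ≈ 1 - (-0.1195) = 1.1195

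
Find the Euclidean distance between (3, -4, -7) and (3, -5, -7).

√(Σ(x_i - y_i)²) = √((3 - 3)² + (-4 - (-5))² + (-7 - (-7))²)
= √(0² + 1² + 0²) = √(0 + 1 + 0) = √1 = 1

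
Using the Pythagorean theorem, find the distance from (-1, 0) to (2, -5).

√(Σ(x_i - y_i)²) = √((-1 - 2)² + (0 - (-5))²)
= √((-3)² + 5²) = √(9 + 25) = √34 ≈ 5.831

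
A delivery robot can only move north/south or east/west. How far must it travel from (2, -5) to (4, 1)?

Σ|x_i - y_i| = |2 - 4| + |-5 - 1| = 2 + 6 = 8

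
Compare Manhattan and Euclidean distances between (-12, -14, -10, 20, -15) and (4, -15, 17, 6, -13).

L1 = |-12 - 4| + |-14 - (-15)| + |-10 - 17| + |20 - 6| + |-15 - (-13)| = 16 + 1 + 27 + 14 + 2 = 60
L2 = √(16² + 1² + 27² + 14² + 2²) = √1186 ≈ 34.4384
L1 ≥ L2 always (equality iff movement is along one axis); L1 > L2 here.
Ratio L1/L2 = 60/√1186 ≈ 1.7422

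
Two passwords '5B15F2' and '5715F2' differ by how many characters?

Differing positions: 2. Hamming distance = 1.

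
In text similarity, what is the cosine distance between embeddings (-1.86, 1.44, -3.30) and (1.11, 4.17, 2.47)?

With u = (-1.86, 1.44, -3.30), v = (1.11, 4.17, 2.47):
u·v = (-1.86)·1.11 + 1.44·4.17 + (-3.3)·2.47 = (-2.0646) + 6.0048 + (-8.151) = -4.2108.
|u| = √((-1.86)² + 1.44² + (-3.3)²) = √(3.4596 + 2.0736 + 10.89) = √16.4232, |v| = √(1.11² + 4.17² + 2.47²) = √(1.2321 + 17.3889 + 6.1009) = √24.7219.
cos θ = (u·v)/(|u||v|) = -4.2108/(√16.4232·√24.7219) ≈ -0.209
Cosine distance = 1 - cos θ ≈ 1 - (-0.209) = 1.209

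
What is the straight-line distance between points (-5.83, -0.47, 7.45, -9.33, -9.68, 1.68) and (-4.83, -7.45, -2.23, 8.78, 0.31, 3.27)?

√(Σ(x_i - y_i)²) = √((-5.83 - (-4.83))² + (-0.47 - (-7.45))² + (7.45 - (-2.23))² + (-9.33 - 8.78)² + (-9.68 - 0.31)² + (1.68 - 3.27)²)
= √((-1)² + 6.98² + 9.68² + (-18.11)² + (-9.99)² + (-1.59)²) = √(1 + 48.7204 + 93.7024 + 327.9721 + 99.8001 + 2.5281) = √573.7231 ≈ 23.9525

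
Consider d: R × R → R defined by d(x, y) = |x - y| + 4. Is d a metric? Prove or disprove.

No. d fails identity of indiscernibles (specifically d(x,x) = 0): d(-6, -6) = |-6 - (-6)| + 4 = 0 + 4 = 4 ≠ 0.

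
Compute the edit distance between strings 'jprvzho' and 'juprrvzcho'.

Let D[i][j] be the edit distance between the first i characters of 'jprvzho' and the first j characters of 'juprrvzcho', with D[i][0] = i, D[0][j] = j, and D[i][j] = D[i-1][j-1] if the characters match, else 1 + min(D[i-1][j], D[i][j-1], D[i-1][j-1]). Filling the table (rows: prefixes of 'jprvzho', columns: prefixes of 'juprrvzcho'):
     ε  j  u  p  r  r  v  z  c  h  o
  ε  0  1  2  3  4  5  6  7  8  9 10
  j  1  0  1  2  3  4  5  6  7  8  9
  p  2  1  1  1  2  3  4  5  6  7  8
  r  3  2  2  2  1  2  3  4  5  6  7
  v  4  3  3  3  2  2  2  3  4  5  6
  z  5  4  4  4  3  3  3  2  3  4  5
  h  6  5  5  5  4  4  4  3  3  3  4
  o  7  6  6  6  5  5  5  4  4  4  3
The bottom-right entry gives D[7][10] = 3, so no sequence of fewer than 3 edits works. Backtracking through the table gives one optimal edit sequence (3 edits):
  jprvzho → juprvzho (ins u @2)
  juprvzho → juprrvzho (ins r @4)
  juprrvzho → juprrvzcho (ins c @8)
Edit distance = 3.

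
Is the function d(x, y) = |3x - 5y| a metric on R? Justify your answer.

No. d fails symmetry: d(8, 7) = |3·8 - 5·7| = |-11| = 11, but d(7, 8) = |3·7 - 5·8| = |-19| = 19. Since 11 ≠ 19, d(x,y) ≠ d(y,x) in general.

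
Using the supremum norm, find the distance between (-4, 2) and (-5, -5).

max(|x_i - y_i|) = max(|-4 - (-5)|, |2 - (-5)|) = max(1, 7) = 7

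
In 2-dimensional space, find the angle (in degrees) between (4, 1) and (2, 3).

With u = (4, 1), v = (2, 3):
u·v = 4·2 + 1·3 = 8 + 3 = 11.
|u| = √(4² + 1²) = √17, |v| = √(2² + 3²) = √13, so |u||v| = √(17·13) = √221.
cos θ = (u·v)/(|u||v|) = 11/√221 ≈ 0.73994
θ = arccos(0.73994) ≈ 42.27°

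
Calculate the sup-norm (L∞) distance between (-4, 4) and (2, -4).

max(|x_i - y_i|) = max(|-4 - 2|, |4 - (-4)|) = max(6, 8) = 8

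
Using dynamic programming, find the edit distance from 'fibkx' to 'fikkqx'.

Let D[i][j] be the edit distance between the first i characters of 'fibkx' and the first j characters of 'fikkqx', with D[i][0] = i, D[0][j] = j, and D[i][j] = D[i-1][j-1] if the characters match, else 1 + min(D[i-1][j], D[i][j-1], D[i-1][j-1]). Filling the table (rows: prefixes of 'fibkx', columns: prefixes of 'fikkqx'):
     ε  f  i  k  k  q  x
  ε  0  1  2  3  4  5  6
  f  1  0  1  2  3  4  5
  i  2  1  0  1  2  3  4
  b  3  2  1  1  2  3  4
  k  4  3  2  1  1  2  3
  x  5  4  3  2  2  2  2
The bottom-right entry gives D[5][6] = 2, so no sequence of fewer than 2 edits works. Backtracking through the table gives one optimal edit sequence (2 edits):
  fibkx → fikkx (sub b→k @3)
  fikkx → fikkqx (ins q @5)
Edit distance = 2.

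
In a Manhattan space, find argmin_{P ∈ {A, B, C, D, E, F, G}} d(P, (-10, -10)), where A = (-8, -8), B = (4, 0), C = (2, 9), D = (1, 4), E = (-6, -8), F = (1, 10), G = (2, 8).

Distances: d(A) = 4, d(B) = 24, d(C) = 31, d(D) = 25, d(E) = 6, d(F) = 31, d(G) = 30. Nearest: A = (-8, -8) with distance 4.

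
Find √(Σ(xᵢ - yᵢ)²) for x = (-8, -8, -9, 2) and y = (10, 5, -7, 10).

√(Σ(x_i - y_i)²) = √((-8 - 10)² + (-8 - 5)² + (-9 - (-7))² + (2 - 10)²)
= √((-18)² + (-13)² + (-2)² + (-8)²) = √(324 + 169 + 4 + 64) = √561 ≈ 23.6854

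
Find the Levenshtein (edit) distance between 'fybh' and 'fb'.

Let D[i][j] be the edit distance between the first i characters of 'fybh' and the first j characters of 'fb', with D[i][0] = i, D[0][j] = j, and D[i][j] = D[i-1][j-1] if the characters match, else 1 + min(D[i-1][j], D[i][j-1], D[i-1][j-1]). Filling the table (rows: prefixes of 'fybh', columns: prefixes of 'fb'):
     ε  f  b
  ε  0  1  2
  f  1  0  1
  y  2  1  1
  b  3  2  1
  h  4  3  2
The bottom-right entry gives D[4][2] = 2, so no sequence of fewer than 2 edits works. Backtracking through the table gives one optimal edit sequence (2 edits):
  fybh → fbh (del y @2)
  fbh → fb (del h @3)
Edit distance = 2.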